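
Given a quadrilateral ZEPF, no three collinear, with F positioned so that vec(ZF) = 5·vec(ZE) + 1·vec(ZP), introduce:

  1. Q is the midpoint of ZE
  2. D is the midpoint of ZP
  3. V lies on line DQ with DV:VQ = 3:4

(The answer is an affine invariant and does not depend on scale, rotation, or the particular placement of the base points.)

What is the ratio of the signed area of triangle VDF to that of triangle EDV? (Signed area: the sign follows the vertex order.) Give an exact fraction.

Work in coordinates with Z = (0, 0), E = (1, 0), P = (0, 1), F = (5, 1).
1. Q is the midpoint of ZE ⇒ Q = (1/2, 0)
2. D is the midpoint of ZP ⇒ D = (0, 1/2)
3. V lies on line DQ with DV:VQ = 3:4 ⇒ V = (3/14, 2/7)
2·[VDF] = -33/28, 2·[EDV] = 3/28
[VDF]:[EDV] = -33/28:3/28 = -11

[VDF]:[EDV] = -11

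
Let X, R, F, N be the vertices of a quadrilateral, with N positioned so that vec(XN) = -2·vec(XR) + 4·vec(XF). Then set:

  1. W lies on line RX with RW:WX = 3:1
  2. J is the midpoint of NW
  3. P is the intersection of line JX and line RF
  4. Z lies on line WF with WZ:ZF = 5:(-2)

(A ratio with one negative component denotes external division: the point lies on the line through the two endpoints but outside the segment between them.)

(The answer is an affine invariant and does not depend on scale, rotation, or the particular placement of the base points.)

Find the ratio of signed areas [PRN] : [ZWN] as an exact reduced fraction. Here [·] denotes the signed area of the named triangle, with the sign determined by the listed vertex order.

[PRN]:[ZWN] = -64/75

Work in coordinates with X = (0, 0), R = (1, 0), F = (0, 1), N = (-2, 4).
1. W lies on line RX with RW:WX = 3:1 ⇒ W = (1/4, 0)
2. J is the midpoint of NW ⇒ J = (-7/8, 2)
3. P is the intersection of line JX and line RF ⇒ P = (-7/9, 16/9)
4. Z lies on line WF with WZ:ZF = 5:(-2) ⇒ Z = (-1/6, 5/3)
2·[PRN] = 16/9, 2·[ZWN] = -25/12
[PRN]:[ZWN] = 16/9:-25/12 = -64/75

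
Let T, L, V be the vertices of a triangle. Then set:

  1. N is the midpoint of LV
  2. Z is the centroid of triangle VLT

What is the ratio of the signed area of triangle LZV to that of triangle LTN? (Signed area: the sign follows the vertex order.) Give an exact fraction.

Work in coordinates with T = (0, 0), L = (1, 0), V = (0, 1).
1. N is the midpoint of LV ⇒ N = (1/2, 1/2)
2. Z is the centroid of triangle VLT ⇒ Z = (1/3, 1/3)
2·[LZV] = -1/3, 2·[LTN] = -1/2
[LZV]:[LTN] = -1/3:-1/2 = 2/3

[LZV]:[LTN] = 2/3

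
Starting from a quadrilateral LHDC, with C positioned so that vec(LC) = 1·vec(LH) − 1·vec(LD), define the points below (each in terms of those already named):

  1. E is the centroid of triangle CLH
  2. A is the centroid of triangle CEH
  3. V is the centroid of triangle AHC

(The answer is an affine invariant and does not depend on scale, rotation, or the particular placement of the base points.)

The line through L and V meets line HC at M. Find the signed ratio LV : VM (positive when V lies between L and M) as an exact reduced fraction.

Set L = (0, 0), H = (1, 0), D = (0, 1), C = (1, -1); any affine frame gives the same invariant.
1. E is the centroid of triangle CLH ⇒ E = (2/3, -1/3)
2. A is the centroid of triangle CEH ⇒ A = (8/9, -4/9)
3. V is the centroid of triangle AHC ⇒ V = (26/27, -13/27)
line LV meets HC at M = (1, -1/2)
V = L + t·(M−L) with t = 26/27, so LV:VM = 26/27:1/27

LV:VM = 26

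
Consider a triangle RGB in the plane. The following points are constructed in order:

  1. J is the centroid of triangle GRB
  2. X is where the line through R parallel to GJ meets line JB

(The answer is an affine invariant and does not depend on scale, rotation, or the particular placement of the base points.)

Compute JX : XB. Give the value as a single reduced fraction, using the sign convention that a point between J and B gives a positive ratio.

JX:XB = -1/2

Choose coordinates R = (0, 0), G = (1, 0), B = (0, 1).
1. J is the centroid of triangle GRB ⇒ J = (1/3, 1/3)
2. X is where the line through R parallel to GJ meets line JB ⇒ X = (2/3, -1/3)
X = J + t·(B−J) with t = -1, so JX:XB = t:(1−t) = -1:2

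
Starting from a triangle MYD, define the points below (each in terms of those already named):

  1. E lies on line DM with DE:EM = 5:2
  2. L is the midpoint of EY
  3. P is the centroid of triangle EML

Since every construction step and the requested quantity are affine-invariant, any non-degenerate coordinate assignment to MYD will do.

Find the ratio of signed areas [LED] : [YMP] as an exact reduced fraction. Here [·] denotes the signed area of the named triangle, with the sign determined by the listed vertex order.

[LED]:[YMP] = 5/2

Work in coordinates with M = (0, 0), Y = (1, 0), D = (0, 1).
1. E lies on line DM with DE:EM = 5:2 ⇒ E = (0, 2/7)
2. L is the midpoint of EY ⇒ L = (1/2, 1/7)
3. P is the centroid of triangle EML ⇒ P = (1/6, 1/7)
2·[LED] = -5/14, 2·[YMP] = -1/7
[LED]:[YMP] = -5/14:-1/7 = 5/2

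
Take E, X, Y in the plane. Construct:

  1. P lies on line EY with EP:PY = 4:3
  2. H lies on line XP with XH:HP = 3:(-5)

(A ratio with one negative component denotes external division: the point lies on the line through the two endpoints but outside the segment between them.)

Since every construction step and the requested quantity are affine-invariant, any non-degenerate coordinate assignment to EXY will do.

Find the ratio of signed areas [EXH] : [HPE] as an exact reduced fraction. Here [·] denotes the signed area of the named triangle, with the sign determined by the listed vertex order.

[EXH]:[HPE] = -3/5

Assign E = (0, 0), X = (1, 0), Y = (0, 1) — the answer is frame-independent, so this choice is without loss of generality.
1. P lies on line EY with EP:PY = 4:3 ⇒ P = (0, 4/7)
2. H lies on line XP with XH:HP = 3:(-5) ⇒ H = (5/2, -6/7)
2·[EXH] = -6/7, 2·[HPE] = 10/7
[EXH]:[HPE] = -6/7:10/7 = -3/5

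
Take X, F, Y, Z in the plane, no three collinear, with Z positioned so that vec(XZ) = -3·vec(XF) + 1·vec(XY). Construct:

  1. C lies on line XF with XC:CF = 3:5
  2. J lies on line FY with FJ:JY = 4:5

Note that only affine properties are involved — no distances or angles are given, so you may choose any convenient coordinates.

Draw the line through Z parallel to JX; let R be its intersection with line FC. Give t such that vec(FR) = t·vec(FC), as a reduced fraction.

t = 42/5

Work in coordinates with X = (0, 0), F = (1, 0), Y = (0, 1), Z = (-3, 1).
1. C lies on line XF with XC:CF = 3:5 ⇒ C = (3/8, 0)
2. J lies on line FY with FJ:JY = 4:5 ⇒ J = (5/9, 4/9)
through Z parallel to JX: direction (-5/9, -4/9); meets FC at R = (-17/4, 0)
R = F + t·(C−F) with t = 42/5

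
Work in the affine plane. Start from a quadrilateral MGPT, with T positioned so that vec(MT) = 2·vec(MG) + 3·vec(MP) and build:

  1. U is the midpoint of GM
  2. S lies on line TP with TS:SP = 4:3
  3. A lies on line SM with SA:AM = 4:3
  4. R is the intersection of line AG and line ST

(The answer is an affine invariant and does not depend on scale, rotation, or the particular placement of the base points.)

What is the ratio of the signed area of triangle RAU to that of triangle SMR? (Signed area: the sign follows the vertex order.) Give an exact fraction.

Assign M = (0, 0), G = (1, 0), P = (0, 1), T = (2, 3) — the answer is frame-independent, so this choice is without loss of generality.
1. U is the midpoint of GM ⇒ U = (1/2, 0)
2. S lies on line TP with TS:SP = 4:3 ⇒ S = (6/7, 13/7)
3. A lies on line SM with SA:AM = 4:3 ⇒ A = (18/49, 39/49)
4. R is the intersection of line AG and line ST ⇒ R = (4/35, 39/35)
2·[RAU] = -39/245, 2·[SMR] = -26/35
[RAU]:[SMR] = -39/245:-26/35 = 3/14

[RAU]:[SMR] = 3/14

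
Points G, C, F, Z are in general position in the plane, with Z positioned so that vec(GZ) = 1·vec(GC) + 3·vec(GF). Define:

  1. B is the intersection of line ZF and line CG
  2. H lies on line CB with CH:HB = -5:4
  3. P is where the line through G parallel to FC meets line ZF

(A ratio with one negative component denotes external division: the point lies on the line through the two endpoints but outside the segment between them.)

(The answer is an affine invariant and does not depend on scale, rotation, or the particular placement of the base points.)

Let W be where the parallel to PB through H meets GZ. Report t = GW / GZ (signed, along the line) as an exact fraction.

t = 13

Assign G = (0, 0), C = (1, 0), F = (0, 1), Z = (1, 3) — the answer is frame-independent, so this choice is without loss of generality.
1. B is the intersection of line ZF and line CG ⇒ B = (-1/2, 0)
2. H lies on line CB with CH:HB = -5:4 ⇒ H = (-13/2, 0)
3. P is where the line through G parallel to FC meets line ZF ⇒ P = (-1/3, 1/3)
through H parallel to PB: direction (-1/6, -1/3); meets GZ at W = (13, 39)
W = G + t·(Z−G) with t = 13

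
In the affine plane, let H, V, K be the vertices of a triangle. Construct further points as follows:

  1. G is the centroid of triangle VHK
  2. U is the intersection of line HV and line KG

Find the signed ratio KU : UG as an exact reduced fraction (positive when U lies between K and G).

KU:UG = -3

Choose coordinates H = (0, 0), V = (1, 0), K = (0, 1).
1. G is the centroid of triangle VHK ⇒ G = (1/3, 1/3)
2. U is the intersection of line HV and line KG ⇒ U = (1/2, 0)
U = K + t·(G−K) with t = 3/2, so KU:UG = t:(1−t) = 3/2:-1/2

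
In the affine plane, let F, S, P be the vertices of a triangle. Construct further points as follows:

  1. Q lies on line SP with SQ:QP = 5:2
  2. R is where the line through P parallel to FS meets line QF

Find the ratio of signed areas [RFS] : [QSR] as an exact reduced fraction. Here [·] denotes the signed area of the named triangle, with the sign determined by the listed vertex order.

[RFS]:[QSR] = 7/2

Choose coordinates F = (0, 0), S = (1, 0), P = (0, 1).
1. Q lies on line SP with SQ:QP = 5:2 ⇒ Q = (2/7, 5/7)
2. R is where the line through P parallel to FS meets line QF ⇒ R = (2/5, 1)
2·[RFS] = 1, 2·[QSR] = 2/7
[RFS]:[QSR] = 1:2/7 = 7/2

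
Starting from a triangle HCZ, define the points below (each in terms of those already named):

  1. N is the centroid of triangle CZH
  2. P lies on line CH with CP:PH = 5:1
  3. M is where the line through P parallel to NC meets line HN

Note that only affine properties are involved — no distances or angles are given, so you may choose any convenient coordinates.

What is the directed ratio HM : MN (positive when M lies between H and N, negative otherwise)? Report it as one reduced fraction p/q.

HM:MN = 1/5

Assign H = (0, 0), C = (1, 0), Z = (0, 1) — the answer is frame-independent, so this choice is without loss of generality.
1. N is the centroid of triangle CZH ⇒ N = (1/3, 1/3)
2. P lies on line CH with CP:PH = 5:1 ⇒ P = (1/6, 0)
3. M is where the line through P parallel to NC meets line HN ⇒ M = (1/18, 1/18)
M = H + t·(N−H) with t = 1/6, so HM:MN = t:(1−t) = 1/6:5/6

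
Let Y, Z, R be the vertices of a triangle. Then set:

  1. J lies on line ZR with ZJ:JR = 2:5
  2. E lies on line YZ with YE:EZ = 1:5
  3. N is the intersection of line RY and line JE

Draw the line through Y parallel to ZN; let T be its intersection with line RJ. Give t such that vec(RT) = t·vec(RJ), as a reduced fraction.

t = 161/125

Choose coordinates Y = (0, 0), Z = (1, 0), R = (0, 1).
1. J lies on line ZR with ZJ:JR = 2:5 ⇒ J = (5/7, 2/7)
2. E lies on line YZ with YE:EZ = 1:5 ⇒ E = (1/6, 0)
3. N is the intersection of line RY and line JE ⇒ N = (0, -2/23)
through Y parallel to ZN: direction (-1, -2/23); meets RJ at T = (23/25, 2/25)
T = R + t·(J−R) with t = 161/125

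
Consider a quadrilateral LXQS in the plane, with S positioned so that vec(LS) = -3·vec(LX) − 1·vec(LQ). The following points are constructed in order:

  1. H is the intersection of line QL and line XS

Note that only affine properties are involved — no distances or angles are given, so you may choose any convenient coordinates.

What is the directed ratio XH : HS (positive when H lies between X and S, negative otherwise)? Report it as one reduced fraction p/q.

Assign L = (0, 0), X = (1, 0), Q = (0, 1), S = (-3, -1) — the answer is frame-independent, so this choice is without loss of generality.
1. H is the intersection of line QL and line XS ⇒ H = (0, -1/4)
H = X + t·(S−X) with t = 1/4, so XH:HS = t:(1−t) = 1/4:3/4

XH:HS = 1/3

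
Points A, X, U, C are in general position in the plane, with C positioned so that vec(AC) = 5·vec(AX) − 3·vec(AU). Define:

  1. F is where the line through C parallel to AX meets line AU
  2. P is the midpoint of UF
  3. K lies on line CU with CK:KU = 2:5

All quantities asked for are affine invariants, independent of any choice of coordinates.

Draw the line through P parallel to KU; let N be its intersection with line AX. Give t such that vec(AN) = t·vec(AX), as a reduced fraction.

Assign A = (0, 0), X = (1, 0), U = (0, 1), C = (5, -3) — the answer is frame-independent, so this choice is without loss of generality.
1. F is where the line through C parallel to AX meets line AU ⇒ F = (0, -3)
2. P is the midpoint of UF ⇒ P = (0, -1)
3. K lies on line CU with CK:KU = 2:5 ⇒ K = (25/7, -13/7)
through P parallel to KU: direction (-25/7, 20/7); meets AX at N = (-5/4, 0)
N = A + t·(X−A) with t = -5/4

t = -5/4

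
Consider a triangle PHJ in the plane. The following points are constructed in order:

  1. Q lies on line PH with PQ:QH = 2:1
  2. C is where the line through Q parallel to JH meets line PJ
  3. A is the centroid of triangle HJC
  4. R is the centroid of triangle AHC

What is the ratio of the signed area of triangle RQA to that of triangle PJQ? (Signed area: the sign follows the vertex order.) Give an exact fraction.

[RQA]:[PJQ] = 1/54

Set P = (0, 0), H = (1, 0), J = (0, 1); any affine frame gives the same invariant.
1. Q lies on line PH with PQ:QH = 2:1 ⇒ Q = (2/3, 0)
2. C is where the line through Q parallel to JH meets line PJ ⇒ C = (0, 2/3)
3. A is the centroid of triangle HJC ⇒ A = (1/3, 5/9)
4. R is the centroid of triangle AHC ⇒ R = (4/9, 11/27)
2·[RQA] = -1/81, 2·[PJQ] = -2/3
[RQA]:[PJQ] = -1/81:-2/3 = 1/54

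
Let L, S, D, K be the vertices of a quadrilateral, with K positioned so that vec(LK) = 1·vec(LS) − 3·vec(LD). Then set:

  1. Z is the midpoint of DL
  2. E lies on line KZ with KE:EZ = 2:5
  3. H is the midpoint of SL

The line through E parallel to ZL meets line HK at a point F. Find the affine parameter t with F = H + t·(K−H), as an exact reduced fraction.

Choose coordinates L = (0, 0), S = (1, 0), D = (0, 1), K = (1, -3).
1. Z is the midpoint of DL ⇒ Z = (0, 1/2)
2. E lies on line KZ with KE:EZ = 2:5 ⇒ E = (5/7, -2)
3. H is the midpoint of SL ⇒ H = (1/2, 0)
through E parallel to ZL: direction (0, -1/2); meets HK at F = (5/7, -9/7)
F = H + t·(K−H) with t = 3/7

t = 3/7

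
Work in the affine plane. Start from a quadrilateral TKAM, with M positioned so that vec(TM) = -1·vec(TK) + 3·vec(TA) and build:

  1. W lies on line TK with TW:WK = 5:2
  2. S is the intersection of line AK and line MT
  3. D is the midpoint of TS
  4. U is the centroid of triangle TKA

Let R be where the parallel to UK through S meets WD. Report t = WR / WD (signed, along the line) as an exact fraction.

t = 10/3

Choose coordinates T = (0, 0), K = (1, 0), A = (0, 1), M = (-1, 3).
1. W lies on line TK with TW:WK = 5:2 ⇒ W = (5/7, 0)
2. S is the intersection of line AK and line MT ⇒ S = (-1/2, 3/2)
3. D is the midpoint of TS ⇒ D = (-1/4, 3/4)
4. U is the centroid of triangle TKA ⇒ U = (1/3, 1/3)
through S parallel to UK: direction (2/3, -1/3); meets WD at R = (-5/2, 5/2)
R = W + t·(D−W) with t = 10/3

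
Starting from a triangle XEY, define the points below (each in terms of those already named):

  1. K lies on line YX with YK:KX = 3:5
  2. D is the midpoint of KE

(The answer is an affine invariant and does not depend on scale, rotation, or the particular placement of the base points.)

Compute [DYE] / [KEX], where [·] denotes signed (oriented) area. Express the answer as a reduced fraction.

Set X = (0, 0), E = (1, 0), Y = (0, 1); any affine frame gives the same invariant.
1. K lies on line YX with YK:KX = 3:5 ⇒ K = (0, 5/8)
2. D is the midpoint of KE ⇒ D = (1/2, 5/16)
2·[DYE] = -3/16, 2·[KEX] = -5/8
[DYE]:[KEX] = -3/16:-5/8 = 3/10

[DYE]:[KEX] = 3/10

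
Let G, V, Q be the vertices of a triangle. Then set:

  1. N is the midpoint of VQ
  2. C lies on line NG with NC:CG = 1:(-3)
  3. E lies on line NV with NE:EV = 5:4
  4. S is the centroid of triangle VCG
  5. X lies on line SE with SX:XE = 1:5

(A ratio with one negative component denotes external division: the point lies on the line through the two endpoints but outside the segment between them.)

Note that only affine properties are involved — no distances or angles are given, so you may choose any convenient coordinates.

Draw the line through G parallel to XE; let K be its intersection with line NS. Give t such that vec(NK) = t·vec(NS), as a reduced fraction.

Choose coordinates G = (0, 0), V = (1, 0), Q = (0, 1).
1. N is the midpoint of VQ ⇒ N = (1/2, 1/2)
2. C lies on line NG with NC:CG = 1:(-3) ⇒ C = (3/4, 3/4)
3. E lies on line NV with NE:EV = 5:4 ⇒ E = (7/9, 2/9)
4. S is the centroid of triangle VCG ⇒ S = (7/12, 1/4)
5. X lies on line SE with SX:XE = 1:5 ⇒ X = (133/216, 53/216)
through G parallel to XE: direction (35/216, -5/216); meets NS at K = (7/10, -1/10)
K = N + t·(S−N) with t = 12/5

t = 12/5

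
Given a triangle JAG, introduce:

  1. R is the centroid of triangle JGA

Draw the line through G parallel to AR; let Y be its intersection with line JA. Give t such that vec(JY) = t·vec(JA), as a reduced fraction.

t = 2

Choose coordinates J = (0, 0), A = (1, 0), G = (0, 1).
1. R is the centroid of triangle JGA ⇒ R = (1/3, 1/3)
through G parallel to AR: direction (-2/3, 1/3); meets JA at Y = (2, 0)
Y = J + t·(A−J) with t = 2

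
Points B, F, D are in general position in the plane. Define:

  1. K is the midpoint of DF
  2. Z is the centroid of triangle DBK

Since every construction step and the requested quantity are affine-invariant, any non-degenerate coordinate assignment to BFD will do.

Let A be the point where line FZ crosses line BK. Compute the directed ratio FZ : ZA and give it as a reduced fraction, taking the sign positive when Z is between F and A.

FZ:ZA = -4

Choose coordinates B = (0, 0), F = (1, 0), D = (0, 1).
1. K is the midpoint of DF ⇒ K = (1/2, 1/2)
2. Z is the centroid of triangle DBK ⇒ Z = (1/6, 1/2)
line FZ meets BK at A = (3/8, 3/8)
Z = F + t·(A−F) with t = 4/3, so FZ:ZA = 4/3:-1/3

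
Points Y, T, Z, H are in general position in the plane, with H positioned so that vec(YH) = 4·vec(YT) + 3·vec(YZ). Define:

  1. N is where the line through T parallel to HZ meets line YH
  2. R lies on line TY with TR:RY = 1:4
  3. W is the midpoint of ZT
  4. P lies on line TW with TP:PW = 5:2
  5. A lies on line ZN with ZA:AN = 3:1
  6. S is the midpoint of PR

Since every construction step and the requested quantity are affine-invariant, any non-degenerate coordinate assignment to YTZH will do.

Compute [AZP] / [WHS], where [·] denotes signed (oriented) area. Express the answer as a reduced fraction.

Work in coordinates with Y = (0, 0), T = (1, 0), Z = (0, 1), H = (4, 3).
1. N is where the line through T parallel to HZ meets line YH ⇒ N = (-2, -3/2)
2. R lies on line TY with TR:RY = 1:4 ⇒ R = (4/5, 0)
3. W is the midpoint of ZT ⇒ W = (1/2, 1/2)
4. P lies on line TW with TP:PW = 5:2 ⇒ P = (9/14, 5/14)
5. A lies on line ZN with ZA:AN = 3:1 ⇒ A = (-3/2, -7/8)
6. S is the midpoint of PR ⇒ S = (101/140, 5/28)
2·[AZP] = -243/112, 2·[WHS] = -47/28
[AZP]:[WHS] = -243/112:-47/28 = 243/188

[AZP]:[WHS] = 243/188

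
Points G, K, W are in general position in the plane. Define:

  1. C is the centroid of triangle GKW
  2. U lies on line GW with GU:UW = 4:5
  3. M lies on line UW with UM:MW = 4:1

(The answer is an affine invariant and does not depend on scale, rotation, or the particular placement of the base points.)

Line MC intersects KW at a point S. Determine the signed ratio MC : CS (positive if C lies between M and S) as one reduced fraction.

Choose coordinates G = (0, 0), K = (1, 0), W = (0, 1).
1. C is the centroid of triangle GKW ⇒ C = (1/3, 1/3)
2. U lies on line GW with GU:UW = 4:5 ⇒ U = (0, 4/9)
3. M lies on line UW with UM:MW = 4:1 ⇒ M = (0, 8/9)
line MC meets KW at S = (-1/6, 7/6)
C = M + t·(S−M) with t = -2, so MC:CS = -2:3

MC:CS = -2/3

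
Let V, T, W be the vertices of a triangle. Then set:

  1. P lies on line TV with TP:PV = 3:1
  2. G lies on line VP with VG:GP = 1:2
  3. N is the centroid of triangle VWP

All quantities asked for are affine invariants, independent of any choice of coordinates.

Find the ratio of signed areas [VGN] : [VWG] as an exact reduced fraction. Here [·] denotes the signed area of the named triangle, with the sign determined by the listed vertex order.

[VGN]:[VWG] = -1/3

Set V = (0, 0), T = (1, 0), W = (0, 1); any affine frame gives the same invariant.
1. P lies on line TV with TP:PV = 3:1 ⇒ P = (1/4, 0)
2. G lies on line VP with VG:GP = 1:2 ⇒ G = (1/12, 0)
3. N is the centroid of triangle VWP ⇒ N = (1/12, 1/3)
2·[VGN] = 1/36, 2·[VWG] = -1/12
[VGN]:[VWG] = 1/36:-1/12 = -1/3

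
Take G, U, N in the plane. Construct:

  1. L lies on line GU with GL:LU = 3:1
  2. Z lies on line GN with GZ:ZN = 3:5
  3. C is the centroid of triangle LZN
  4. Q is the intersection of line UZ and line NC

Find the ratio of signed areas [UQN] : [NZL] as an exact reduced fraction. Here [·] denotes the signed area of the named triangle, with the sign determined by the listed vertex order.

[UQN]:[NZL] = -112/129

Choose coordinates G = (0, 0), U = (1, 0), N = (0, 1).
1. L lies on line GU with GL:LU = 3:1 ⇒ L = (3/4, 0)
2. Z lies on line GN with GZ:ZN = 3:5 ⇒ Z = (0, 3/8)
3. C is the centroid of triangle LZN ⇒ C = (1/4, 11/24)
4. Q is the intersection of line UZ and line NC ⇒ Q = (15/43, 21/86)
2·[UQN] = -35/86, 2·[NZL] = 15/32
[UQN]:[NZL] = -35/86:15/32 = -112/129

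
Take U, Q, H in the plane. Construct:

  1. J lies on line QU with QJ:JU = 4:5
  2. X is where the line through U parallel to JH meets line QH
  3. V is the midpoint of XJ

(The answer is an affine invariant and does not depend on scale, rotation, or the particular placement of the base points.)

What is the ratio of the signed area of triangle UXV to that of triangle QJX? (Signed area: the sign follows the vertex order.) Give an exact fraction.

Set U = (0, 0), Q = (1, 0), H = (0, 1); any affine frame gives the same invariant.
1. J lies on line QU with QJ:JU = 4:5 ⇒ J = (5/9, 0)
2. X is where the line through U parallel to JH meets line QH ⇒ X = (-5/4, 9/4)
3. V is the midpoint of XJ ⇒ V = (-25/72, 9/8)
2·[UXV] = -5/8, 2·[QJX] = -1
[UXV]:[QJX] = -5/8:-1 = 5/8

[UXV]:[QJX] = 5/8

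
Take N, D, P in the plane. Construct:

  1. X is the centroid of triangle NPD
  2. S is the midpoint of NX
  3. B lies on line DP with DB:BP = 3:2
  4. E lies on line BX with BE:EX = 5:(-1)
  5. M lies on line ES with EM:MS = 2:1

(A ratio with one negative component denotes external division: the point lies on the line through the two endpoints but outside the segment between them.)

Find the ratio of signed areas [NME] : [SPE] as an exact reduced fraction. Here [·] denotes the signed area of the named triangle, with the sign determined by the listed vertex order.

Choose coordinates N = (0, 0), D = (1, 0), P = (0, 1).
1. X is the centroid of triangle NPD ⇒ X = (1/3, 1/3)
2. S is the midpoint of NX ⇒ S = (1/6, 1/6)
3. B lies on line DP with DB:BP = 3:2 ⇒ B = (2/5, 3/5)
4. E lies on line BX with BE:EX = 5:(-1) ⇒ E = (19/60, 4/15)
5. M lies on line ES with EM:MS = 2:1 ⇒ M = (13/60, 1/5)
2·[NME] = -1/180, 2·[SPE] = -17/120
[NME]:[SPE] = -1/180:-17/120 = 2/51

[NME]:[SPE] = 2/51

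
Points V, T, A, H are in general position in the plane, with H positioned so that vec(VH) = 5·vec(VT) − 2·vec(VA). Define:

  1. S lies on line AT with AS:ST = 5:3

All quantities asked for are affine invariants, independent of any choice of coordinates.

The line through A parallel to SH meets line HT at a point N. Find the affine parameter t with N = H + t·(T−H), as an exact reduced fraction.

t = -5/3

Choose coordinates V = (0, 0), T = (1, 0), A = (0, 1), H = (5, -2).
1. S lies on line AT with AS:ST = 5:3 ⇒ S = (5/8, 3/8)
through A parallel to SH: direction (35/8, -19/8); meets HT at N = (35/3, -16/3)
N = H + t·(T−H) with t = -5/3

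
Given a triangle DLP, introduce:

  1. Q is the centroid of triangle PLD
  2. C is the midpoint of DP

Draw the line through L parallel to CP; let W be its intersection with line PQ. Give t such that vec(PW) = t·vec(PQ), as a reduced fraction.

t = 3

Choose coordinates D = (0, 0), L = (1, 0), P = (0, 1).
1. Q is the centroid of triangle PLD ⇒ Q = (1/3, 1/3)
2. C is the midpoint of DP ⇒ C = (0, 1/2)
through L parallel to CP: direction (0, 1/2); meets PQ at W = (1, -1)
W = P + t·(Q−P) with t = 3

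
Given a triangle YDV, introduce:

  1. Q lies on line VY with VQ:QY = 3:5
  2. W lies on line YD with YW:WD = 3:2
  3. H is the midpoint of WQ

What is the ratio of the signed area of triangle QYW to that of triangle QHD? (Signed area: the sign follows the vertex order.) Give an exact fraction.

Set Y = (0, 0), D = (1, 0), V = (0, 1); any affine frame gives the same invariant.
1. Q lies on line VY with VQ:QY = 3:5 ⇒ Q = (0, 5/8)
2. W lies on line YD with YW:WD = 3:2 ⇒ W = (3/5, 0)
3. H is the midpoint of WQ ⇒ H = (3/10, 5/16)
2·[QYW] = 3/8, 2·[QHD] = 1/8
[QYW]:[QHD] = 3/8:1/8 = 3

[QYW]:[QHD] = 3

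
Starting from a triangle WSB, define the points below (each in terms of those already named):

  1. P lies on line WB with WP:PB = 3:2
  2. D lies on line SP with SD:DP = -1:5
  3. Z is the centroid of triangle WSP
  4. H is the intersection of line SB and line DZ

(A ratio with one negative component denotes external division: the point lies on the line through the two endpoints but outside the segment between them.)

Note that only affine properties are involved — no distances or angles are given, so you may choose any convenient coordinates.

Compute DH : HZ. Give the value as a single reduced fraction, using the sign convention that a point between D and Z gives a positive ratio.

DH:HZ = 3/14

Work in coordinates with W = (0, 0), S = (1, 0), B = (0, 1).
1. P lies on line WB with WP:PB = 3:2 ⇒ P = (0, 3/5)
2. D lies on line SP with SD:DP = -1:5 ⇒ D = (5/4, -3/20)
3. Z is the centroid of triangle WSP ⇒ Z = (1/3, 1/5)
4. H is the intersection of line SB and line DZ ⇒ H = (37/34, -3/34)
H = D + t·(Z−D) with t = 3/17, so DH:HZ = t:(1−t) = 3/17:14/17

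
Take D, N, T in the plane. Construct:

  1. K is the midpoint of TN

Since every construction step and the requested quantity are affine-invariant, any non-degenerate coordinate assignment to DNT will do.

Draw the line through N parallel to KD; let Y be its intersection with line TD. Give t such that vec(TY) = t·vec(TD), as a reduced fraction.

t = 2

Choose coordinates D = (0, 0), N = (1, 0), T = (0, 1).
1. K is the midpoint of TN ⇒ K = (1/2, 1/2)
through N parallel to KD: direction (-1/2, -1/2); meets TD at Y = (0, -1)
Y = T + t·(D−T) with t = 2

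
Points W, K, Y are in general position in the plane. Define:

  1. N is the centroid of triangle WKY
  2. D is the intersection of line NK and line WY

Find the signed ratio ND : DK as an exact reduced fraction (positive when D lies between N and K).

ND:DK = -1/3

Assign W = (0, 0), K = (1, 0), Y = (0, 1) — the answer is frame-independent, so this choice is without loss of generality.
1. N is the centroid of triangle WKY ⇒ N = (1/3, 1/3)
2. D is the intersection of line NK and line WY ⇒ D = (0, 1/2)
D = N + t·(K−N) with t = -1/2, so ND:DK = t:(1−t) = -1/2:3/2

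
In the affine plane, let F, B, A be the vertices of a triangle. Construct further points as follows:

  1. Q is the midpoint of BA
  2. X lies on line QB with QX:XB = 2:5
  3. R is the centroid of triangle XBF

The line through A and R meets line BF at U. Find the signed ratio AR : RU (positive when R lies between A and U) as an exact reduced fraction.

AR:RU = 37/5

Choose coordinates F = (0, 0), B = (1, 0), A = (0, 1).
1. Q is the midpoint of BA ⇒ Q = (1/2, 1/2)
2. X lies on line QB with QX:XB = 2:5 ⇒ X = (9/14, 5/14)
3. R is the centroid of triangle XBF ⇒ R = (23/42, 5/42)
line AR meets BF at U = (23/37, 0)
R = A + t·(U−A) with t = 37/42, so AR:RU = 37/42:5/42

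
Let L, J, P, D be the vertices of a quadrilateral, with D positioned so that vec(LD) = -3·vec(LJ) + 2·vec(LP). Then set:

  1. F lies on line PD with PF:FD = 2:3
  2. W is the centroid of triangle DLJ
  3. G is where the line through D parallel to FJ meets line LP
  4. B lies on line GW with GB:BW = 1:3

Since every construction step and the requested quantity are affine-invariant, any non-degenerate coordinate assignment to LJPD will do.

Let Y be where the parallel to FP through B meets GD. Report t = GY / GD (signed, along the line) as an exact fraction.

Set L = (0, 0), J = (1, 0), P = (0, 1), D = (-3, 2); any affine frame gives the same invariant.
1. F lies on line PD with PF:FD = 2:3 ⇒ F = (-6/5, 7/5)
2. W is the centroid of triangle DLJ ⇒ W = (-2/3, 2/3)
3. G is where the line through D parallel to FJ meets line LP ⇒ G = (0, 1/11)
4. B lies on line GW with GB:BW = 1:3 ⇒ B = (-1/6, 31/132)
through B parallel to FP: direction (6/5, -2/5); meets GD at Y = (-7/24, 73/264)
Y = G + t·(D−G) with t = 7/72

t = 7/72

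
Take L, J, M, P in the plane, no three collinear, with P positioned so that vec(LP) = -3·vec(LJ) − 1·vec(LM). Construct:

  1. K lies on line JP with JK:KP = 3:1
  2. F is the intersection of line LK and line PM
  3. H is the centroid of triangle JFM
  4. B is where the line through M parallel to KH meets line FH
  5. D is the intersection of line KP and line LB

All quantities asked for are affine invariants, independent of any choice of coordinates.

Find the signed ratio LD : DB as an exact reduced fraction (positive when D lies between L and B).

Assign L = (0, 0), J = (1, 0), M = (0, 1), P = (-3, -1) — the answer is frame-independent, so this choice is without loss of generality.
1. K lies on line JP with JK:KP = 3:1 ⇒ K = (-2, -3/4)
2. F is the intersection of line LK and line PM ⇒ F = (-24/7, -9/7)
3. H is the centroid of triangle JFM ⇒ H = (-17/21, -2/21)
4. B is where the line through M parallel to KH meets line FH ⇒ B = (-160/21, -67/21)
5. D is the intersection of line KP and line LB ⇒ D = (-40/27, -67/108)
D = L + t·(B−L) with t = 7/36, so LD:DB = t:(1−t) = 7/36:29/36

LD:DB = 7/29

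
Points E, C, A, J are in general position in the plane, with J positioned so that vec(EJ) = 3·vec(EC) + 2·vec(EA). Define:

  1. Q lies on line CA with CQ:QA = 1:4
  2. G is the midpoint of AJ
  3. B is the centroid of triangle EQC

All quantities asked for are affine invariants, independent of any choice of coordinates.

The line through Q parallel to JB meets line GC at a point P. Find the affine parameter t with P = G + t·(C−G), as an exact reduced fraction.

t = 53/79

Choose coordinates E = (0, 0), C = (1, 0), A = (0, 1), J = (3, 2).
1. Q lies on line CA with CQ:QA = 1:4 ⇒ Q = (4/5, 1/5)
2. G is the midpoint of AJ ⇒ G = (3/2, 3/2)
3. B is the centroid of triangle EQC ⇒ B = (3/5, 1/15)
through Q parallel to JB: direction (-12/5, -29/15); meets GC at P = (92/79, 39/79)
P = G + t·(C−G) with t = 53/79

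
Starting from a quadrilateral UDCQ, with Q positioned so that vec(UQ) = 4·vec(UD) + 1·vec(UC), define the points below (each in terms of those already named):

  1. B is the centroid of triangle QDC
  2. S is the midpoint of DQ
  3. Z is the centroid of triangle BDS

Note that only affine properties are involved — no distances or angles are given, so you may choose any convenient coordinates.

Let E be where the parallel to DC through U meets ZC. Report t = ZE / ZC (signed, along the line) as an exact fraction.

Work in coordinates with U = (0, 0), D = (1, 0), C = (0, 1), Q = (4, 1).
1. B is the centroid of triangle QDC ⇒ B = (5/3, 2/3)
2. S is the midpoint of DQ ⇒ S = (5/2, 1/2)
3. Z is the centroid of triangle BDS ⇒ Z = (31/18, 7/18)
through U parallel to DC: direction (-1, 1); meets ZC at E = (-31/20, 31/20)
E = Z + t·(C−Z) with t = 19/10

t = 19/10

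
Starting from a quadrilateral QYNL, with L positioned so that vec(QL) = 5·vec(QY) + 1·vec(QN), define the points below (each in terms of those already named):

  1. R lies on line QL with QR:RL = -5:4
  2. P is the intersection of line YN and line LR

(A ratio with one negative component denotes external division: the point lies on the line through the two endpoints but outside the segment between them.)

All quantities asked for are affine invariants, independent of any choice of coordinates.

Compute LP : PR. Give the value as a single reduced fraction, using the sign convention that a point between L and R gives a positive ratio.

Set Q = (0, 0), Y = (1, 0), N = (0, 1), L = (5, 1); any affine frame gives the same invariant.
1. R lies on line QL with QR:RL = -5:4 ⇒ R = (25, 5)
2. P is the intersection of line YN and line LR ⇒ P = (5/6, 1/6)
P = L + t·(R−L) with t = -5/24, so LP:PR = t:(1−t) = -5/24:29/24

LP:PR = -5/29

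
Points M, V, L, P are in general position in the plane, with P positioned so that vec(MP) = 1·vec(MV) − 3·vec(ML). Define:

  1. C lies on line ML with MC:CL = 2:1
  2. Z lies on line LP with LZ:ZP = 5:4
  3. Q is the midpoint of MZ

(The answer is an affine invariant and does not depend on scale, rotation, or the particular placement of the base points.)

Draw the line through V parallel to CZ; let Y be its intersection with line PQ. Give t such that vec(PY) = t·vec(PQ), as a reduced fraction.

Choose coordinates M = (0, 0), V = (1, 0), L = (0, 1), P = (1, -3).
1. C lies on line ML with MC:CL = 2:1 ⇒ C = (0, 2/3)
2. Z lies on line LP with LZ:ZP = 5:4 ⇒ Z = (5/9, -11/9)
3. Q is the midpoint of MZ ⇒ Q = (5/18, -11/18)
through V parallel to CZ: direction (5/9, -17/9); meets PQ at Y = (67/2, -221/2)
Y = P + t·(Q−P) with t = -45

t = -45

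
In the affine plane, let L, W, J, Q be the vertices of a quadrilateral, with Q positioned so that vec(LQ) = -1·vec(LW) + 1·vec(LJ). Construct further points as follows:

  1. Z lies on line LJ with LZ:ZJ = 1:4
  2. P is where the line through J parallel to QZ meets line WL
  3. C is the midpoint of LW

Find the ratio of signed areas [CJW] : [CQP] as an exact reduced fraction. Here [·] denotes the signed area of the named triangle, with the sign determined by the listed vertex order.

Choose coordinates L = (0, 0), W = (1, 0), J = (0, 1), Q = (-1, 1).
1. Z lies on line LJ with LZ:ZJ = 1:4 ⇒ Z = (0, 1/5)
2. P is where the line through J parallel to QZ meets line WL ⇒ P = (5/4, 0)
3. C is the midpoint of LW ⇒ C = (1/2, 0)
2·[CJW] = -1/2, 2·[CQP] = -3/4
[CJW]:[CQP] = -1/2:-3/4 = 2/3

[CJW]:[CQP] = 2/3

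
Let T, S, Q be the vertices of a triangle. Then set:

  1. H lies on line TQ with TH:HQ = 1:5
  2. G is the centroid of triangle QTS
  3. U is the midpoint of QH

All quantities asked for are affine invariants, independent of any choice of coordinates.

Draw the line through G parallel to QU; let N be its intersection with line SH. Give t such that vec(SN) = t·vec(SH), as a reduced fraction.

Choose coordinates T = (0, 0), S = (1, 0), Q = (0, 1).
1. H lies on line TQ with TH:HQ = 1:5 ⇒ H = (0, 1/6)
2. G is the centroid of triangle QTS ⇒ G = (1/3, 1/3)
3. U is the midpoint of QH ⇒ U = (0, 7/12)
through G parallel to QU: direction (0, -5/12); meets SH at N = (1/3, 1/9)
N = S + t·(H−S) with t = 2/3

t = 2/3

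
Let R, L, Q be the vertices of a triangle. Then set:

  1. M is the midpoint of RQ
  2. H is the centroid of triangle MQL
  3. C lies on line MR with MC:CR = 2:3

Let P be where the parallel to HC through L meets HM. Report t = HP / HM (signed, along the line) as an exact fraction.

t = -9/2

Assign R = (0, 0), L = (1, 0), Q = (0, 1) — the answer is frame-independent, so this choice is without loss of generality.
1. M is the midpoint of RQ ⇒ M = (0, 1/2)
2. H is the centroid of triangle MQL ⇒ H = (1/3, 1/2)
3. C lies on line MR with MC:CR = 2:3 ⇒ C = (0, 3/10)
through L parallel to HC: direction (-1/3, -1/5); meets HM at P = (11/6, 1/2)
P = H + t·(M−H) with t = -9/2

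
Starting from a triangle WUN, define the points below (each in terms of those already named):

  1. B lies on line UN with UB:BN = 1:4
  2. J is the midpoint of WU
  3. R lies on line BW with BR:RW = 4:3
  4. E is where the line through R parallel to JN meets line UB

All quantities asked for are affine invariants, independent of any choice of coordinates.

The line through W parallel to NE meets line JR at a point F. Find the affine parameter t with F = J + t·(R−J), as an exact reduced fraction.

t = 7

Set W = (0, 0), U = (1, 0), N = (0, 1); any affine frame gives the same invariant.
1. B lies on line UN with UB:BN = 1:4 ⇒ B = (4/5, 1/5)
2. J is the midpoint of WU ⇒ J = (1/2, 0)
3. R lies on line BW with BR:RW = 4:3 ⇒ R = (12/35, 3/35)
4. E is where the line through R parallel to JN meets line UB ⇒ E = (-8/35, 43/35)
through W parallel to NE: direction (-8/35, 8/35); meets JR at F = (-3/5, 3/5)
F = J + t·(R−J) with t = 7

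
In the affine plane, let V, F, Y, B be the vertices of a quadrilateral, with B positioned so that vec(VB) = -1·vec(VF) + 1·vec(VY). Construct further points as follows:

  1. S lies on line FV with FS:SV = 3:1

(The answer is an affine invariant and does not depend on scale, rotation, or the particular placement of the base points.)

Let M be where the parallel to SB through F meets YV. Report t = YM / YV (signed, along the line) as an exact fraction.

Set V = (0, 0), F = (1, 0), Y = (0, 1), B = (-1, 1); any affine frame gives the same invariant.
1. S lies on line FV with FS:SV = 3:1 ⇒ S = (1/4, 0)
through F parallel to SB: direction (-5/4, 1); meets YV at M = (0, 4/5)
M = Y + t·(V−Y) with t = 1/5

t = 1/5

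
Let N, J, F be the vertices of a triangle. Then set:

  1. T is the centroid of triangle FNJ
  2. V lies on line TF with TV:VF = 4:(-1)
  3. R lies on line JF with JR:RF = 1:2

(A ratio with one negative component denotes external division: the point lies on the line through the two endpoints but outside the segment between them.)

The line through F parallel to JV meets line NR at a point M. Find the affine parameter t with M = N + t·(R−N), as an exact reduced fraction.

t = 15/16

Set N = (0, 0), J = (1, 0), F = (0, 1); any affine frame gives the same invariant.
1. T is the centroid of triangle FNJ ⇒ T = (1/3, 1/3)
2. V lies on line TF with TV:VF = 4:(-1) ⇒ V = (-1/9, 11/9)
3. R lies on line JF with JR:RF = 1:2 ⇒ R = (2/3, 1/3)
through F parallel to JV: direction (-10/9, 11/9); meets NR at M = (5/8, 5/16)
M = N + t·(R−N) with t = 15/16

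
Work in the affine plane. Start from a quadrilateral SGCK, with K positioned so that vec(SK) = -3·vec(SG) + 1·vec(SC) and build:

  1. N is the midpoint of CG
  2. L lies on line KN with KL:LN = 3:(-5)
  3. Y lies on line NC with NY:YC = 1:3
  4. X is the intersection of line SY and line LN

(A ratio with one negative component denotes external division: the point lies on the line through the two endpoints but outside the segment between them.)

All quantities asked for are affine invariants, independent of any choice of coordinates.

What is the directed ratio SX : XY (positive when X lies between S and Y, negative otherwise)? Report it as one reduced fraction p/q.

Assign S = (0, 0), G = (1, 0), C = (0, 1), K = (-3, 1) — the answer is frame-independent, so this choice is without loss of generality.
1. N is the midpoint of CG ⇒ N = (1/2, 1/2)
2. L lies on line KN with KL:LN = 3:(-5) ⇒ L = (-33/4, 7/4)
3. Y lies on line NC with NY:YC = 1:3 ⇒ Y = (3/8, 5/8)
4. X is the intersection of line SY and line LN ⇒ X = (6/19, 10/19)
X = S + t·(Y−S) with t = 16/19, so SX:XY = t:(1−t) = 16/19:3/19

SX:XY = 16/3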